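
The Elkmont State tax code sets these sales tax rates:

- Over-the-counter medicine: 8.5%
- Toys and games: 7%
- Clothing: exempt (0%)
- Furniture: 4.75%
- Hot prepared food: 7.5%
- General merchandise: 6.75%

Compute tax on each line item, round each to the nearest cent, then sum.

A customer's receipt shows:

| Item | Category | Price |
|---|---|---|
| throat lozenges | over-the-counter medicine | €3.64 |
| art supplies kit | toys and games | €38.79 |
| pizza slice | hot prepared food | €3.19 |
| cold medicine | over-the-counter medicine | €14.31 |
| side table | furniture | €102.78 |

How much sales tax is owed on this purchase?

€9.37

Throat lozenges €3.64: over-the-counter medicine → 8.5% → €0.31
Art supplies kit €38.79: toys and games → 7% → €2.72
Pizza slice €3.19: hot prepared food → 7.5% → €0.24
Cold medicine €14.31: over-the-counter medicine → 8.5% → €1.22
Side table €102.78: furniture → 4.75% → €4.88
Total tax = €0.31 + €2.72 + €0.24 + €1.22 + €4.88 = €9.37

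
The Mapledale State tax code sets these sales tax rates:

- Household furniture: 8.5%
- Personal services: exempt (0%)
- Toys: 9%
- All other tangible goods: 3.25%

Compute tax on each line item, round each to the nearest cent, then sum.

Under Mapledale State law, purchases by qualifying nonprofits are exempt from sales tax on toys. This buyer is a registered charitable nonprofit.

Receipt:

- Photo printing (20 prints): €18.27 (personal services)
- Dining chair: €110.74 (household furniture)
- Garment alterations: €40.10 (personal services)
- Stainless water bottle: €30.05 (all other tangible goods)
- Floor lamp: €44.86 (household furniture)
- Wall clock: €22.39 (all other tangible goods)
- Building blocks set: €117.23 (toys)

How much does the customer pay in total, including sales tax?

€398.57

Photo printing (20 prints) €18.27: personal services → 0% → €0.00
Dining chair €110.74: household furniture → 8.5% → €9.41
Garment alterations €40.10: personal services → 0% → €0.00
Stainless water bottle €30.05: all other tangible goods → 3.25% → €0.98
Floor lamp €44.86: household furniture → 8.5% → €3.81
Wall clock €22.39: all other tangible goods → 3.25% → €0.73
Building blocks set €117.23: toys, buyer-exempt → 0% → €0.00
Subtotal = €383.64; tax = €14.93; total due = €398.57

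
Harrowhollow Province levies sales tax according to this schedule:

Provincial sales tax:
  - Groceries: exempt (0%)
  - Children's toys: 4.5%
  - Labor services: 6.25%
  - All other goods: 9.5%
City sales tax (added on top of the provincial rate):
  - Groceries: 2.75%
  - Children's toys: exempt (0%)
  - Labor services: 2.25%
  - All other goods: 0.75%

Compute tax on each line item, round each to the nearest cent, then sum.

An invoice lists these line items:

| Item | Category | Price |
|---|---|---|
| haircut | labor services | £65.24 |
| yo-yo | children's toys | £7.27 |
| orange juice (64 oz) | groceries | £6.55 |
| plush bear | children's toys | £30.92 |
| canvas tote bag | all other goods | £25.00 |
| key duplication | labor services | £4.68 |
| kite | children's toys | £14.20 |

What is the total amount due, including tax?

Haircut £65.24: labor services → 6.25% + 2.25% city = 8.5% → £5.55
Yo-yo £7.27: children's toys → 4.5% + 0% city = 4.5% → £0.33
Orange juice (64 oz) £6.55: groceries → 0% + 2.75% city = 2.75% → £0.18
Plush bear £30.92: children's toys → 4.5% + 0% city = 4.5% → £1.39
Canvas tote bag £25.00: all other goods → 9.5% + 0.75% city = 10.25% → £2.56
Key duplication £4.68: labor services → 6.25% + 2.25% city = 8.5% → £0.40
Kite £14.20: children's toys → 4.5% + 0% city = 4.5% → £0.64
Subtotal = £153.86; tax = £11.05; total due = £164.91

£164.91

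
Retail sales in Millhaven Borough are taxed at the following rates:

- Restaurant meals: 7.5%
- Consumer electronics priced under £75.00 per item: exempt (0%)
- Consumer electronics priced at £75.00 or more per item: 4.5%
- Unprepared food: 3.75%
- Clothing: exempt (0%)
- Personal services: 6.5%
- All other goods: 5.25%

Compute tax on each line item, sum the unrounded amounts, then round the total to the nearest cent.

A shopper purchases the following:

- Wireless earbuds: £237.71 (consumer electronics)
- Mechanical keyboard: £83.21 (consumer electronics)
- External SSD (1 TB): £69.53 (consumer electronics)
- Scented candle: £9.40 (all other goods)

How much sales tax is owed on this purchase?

Wireless earbuds £237.71: consumer electronics, £75.00 or more → 4.5% → £10.69695
Mechanical keyboard £83.21: consumer electronics, £75.00 or more → 4.5% → £3.74445
External SSD (1 TB) £69.53: consumer electronics, under £75.00 → 0% → £0.00
Scented candle £9.40: all other goods → 5.25% → £0.4935
Unrounded tax sum = £14.9349 → £14.93

£14.93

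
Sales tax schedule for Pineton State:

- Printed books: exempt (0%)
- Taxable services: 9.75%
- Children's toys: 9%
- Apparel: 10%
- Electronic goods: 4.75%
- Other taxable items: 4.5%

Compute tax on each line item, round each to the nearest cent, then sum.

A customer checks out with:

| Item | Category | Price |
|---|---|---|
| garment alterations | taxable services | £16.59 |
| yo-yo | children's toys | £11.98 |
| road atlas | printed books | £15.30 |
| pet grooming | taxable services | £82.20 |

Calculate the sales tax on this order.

£10.71

Garment alterations £16.59: taxable services → 9.75% → £1.62
Yo-yo £11.98: children's toys → 9% → £1.08
Road atlas £15.30: printed books → 0% → £0.00
Pet grooming £82.20: taxable services → 9.75% → £8.01
Total tax = £1.62 + £1.08 + £8.01 = £10.71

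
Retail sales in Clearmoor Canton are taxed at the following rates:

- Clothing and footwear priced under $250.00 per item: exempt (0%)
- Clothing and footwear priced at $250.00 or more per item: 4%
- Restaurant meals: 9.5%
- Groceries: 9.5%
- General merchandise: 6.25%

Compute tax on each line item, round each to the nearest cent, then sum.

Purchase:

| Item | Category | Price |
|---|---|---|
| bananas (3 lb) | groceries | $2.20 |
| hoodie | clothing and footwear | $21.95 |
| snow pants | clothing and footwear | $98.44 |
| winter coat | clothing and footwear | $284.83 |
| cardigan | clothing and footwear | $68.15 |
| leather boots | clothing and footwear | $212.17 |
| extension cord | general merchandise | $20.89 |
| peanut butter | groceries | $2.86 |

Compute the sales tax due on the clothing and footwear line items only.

Hoodie $21.95: clothing and footwear, under $250.00 → 0% → $0.00
Snow pants $98.44: clothing and footwear, under $250.00 → 0% → $0.00
Winter coat $284.83: clothing and footwear, $250.00 or more → 4% → $11.39
Cardigan $68.15: clothing and footwear, under $250.00 → 0% → $0.00
Leather boots $212.17: clothing and footwear, under $250.00 → 0% → $0.00
Tax on clothing and footwear = $0.00 + $0.00 + $11.39 + $0.00 + $0.00 = $11.39

$11.39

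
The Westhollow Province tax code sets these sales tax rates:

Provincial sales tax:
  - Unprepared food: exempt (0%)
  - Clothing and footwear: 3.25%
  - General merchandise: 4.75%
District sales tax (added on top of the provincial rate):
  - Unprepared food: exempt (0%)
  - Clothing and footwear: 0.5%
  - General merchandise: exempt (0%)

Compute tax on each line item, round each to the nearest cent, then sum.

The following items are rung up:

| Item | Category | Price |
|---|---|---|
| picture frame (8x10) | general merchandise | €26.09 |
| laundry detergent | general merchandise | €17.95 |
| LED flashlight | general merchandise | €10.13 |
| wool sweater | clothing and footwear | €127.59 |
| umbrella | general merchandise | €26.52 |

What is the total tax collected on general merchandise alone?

Picture frame (8x10) €26.09: general merchandise → 4.75% + 0% district = 4.75% → €1.24
Laundry detergent €17.95: general merchandise → 4.75% + 0% district = 4.75% → €0.85
LED flashlight €10.13: general merchandise → 4.75% + 0% district = 4.75% → €0.48
Umbrella €26.52: general merchandise → 4.75% + 0% district = 4.75% → €1.26
Tax on general merchandise = €1.24 + €0.85 + €0.48 + €1.26 = €3.83

€3.83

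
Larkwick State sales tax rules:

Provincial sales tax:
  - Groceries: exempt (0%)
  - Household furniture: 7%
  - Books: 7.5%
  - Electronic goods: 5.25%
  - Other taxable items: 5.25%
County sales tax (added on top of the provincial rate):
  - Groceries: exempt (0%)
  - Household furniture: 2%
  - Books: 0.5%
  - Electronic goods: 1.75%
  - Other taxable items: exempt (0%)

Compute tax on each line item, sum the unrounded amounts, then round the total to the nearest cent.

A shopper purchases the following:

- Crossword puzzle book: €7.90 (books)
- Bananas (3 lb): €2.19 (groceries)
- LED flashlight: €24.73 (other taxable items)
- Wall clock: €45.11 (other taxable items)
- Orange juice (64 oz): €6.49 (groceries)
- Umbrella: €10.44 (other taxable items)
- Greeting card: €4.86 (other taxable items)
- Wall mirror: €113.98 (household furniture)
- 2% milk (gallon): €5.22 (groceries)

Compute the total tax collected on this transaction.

Crossword puzzle book €7.90: books → 7.5% + 0.5% county = 8% → €0.632
Bananas (3 lb) €2.19: groceries → 0% + 0% county = 0% → €0.00
LED flashlight €24.73: other taxable items → 5.25% + 0% county = 5.25% → €1.298325
Wall clock €45.11: other taxable items → 5.25% + 0% county = 5.25% → €2.368275
Orange juice (64 oz) €6.49: groceries → 0% + 0% county = 0% → €0.00
Umbrella €10.44: other taxable items → 5.25% + 0% county = 5.25% → €0.5481
Greeting card €4.86: other taxable items → 5.25% + 0% county = 5.25% → €0.25515
Wall mirror €113.98: household furniture → 7% + 2% county = 9% → €10.2582
2% milk (gallon) €5.22: groceries → 0% + 0% county = 0% → €0.00
Unrounded tax sum = €15.36005 → €15.36

€15.36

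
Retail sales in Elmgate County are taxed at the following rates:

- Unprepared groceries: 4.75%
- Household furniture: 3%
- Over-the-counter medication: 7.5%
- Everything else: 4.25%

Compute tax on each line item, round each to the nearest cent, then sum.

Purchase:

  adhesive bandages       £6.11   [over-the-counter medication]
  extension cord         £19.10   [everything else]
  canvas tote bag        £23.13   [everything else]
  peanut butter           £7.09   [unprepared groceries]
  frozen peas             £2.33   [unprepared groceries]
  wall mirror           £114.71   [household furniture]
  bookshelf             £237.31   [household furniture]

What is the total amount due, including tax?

£423.04

Adhesive bandages £6.11: over-the-counter medication → 7.5% → £0.46
Extension cord £19.10: everything else → 4.25% → £0.81
Canvas tote bag £23.13: everything else → 4.25% → £0.98
Peanut butter £7.09: unprepared groceries → 4.75% → £0.34
Frozen peas £2.33: unprepared groceries → 4.75% → £0.11
Wall mirror £114.71: household furniture → 3% → £3.44
Bookshelf £237.31: household furniture → 3% → £7.12
Subtotal = £409.78; tax = £13.26; total due = £423.04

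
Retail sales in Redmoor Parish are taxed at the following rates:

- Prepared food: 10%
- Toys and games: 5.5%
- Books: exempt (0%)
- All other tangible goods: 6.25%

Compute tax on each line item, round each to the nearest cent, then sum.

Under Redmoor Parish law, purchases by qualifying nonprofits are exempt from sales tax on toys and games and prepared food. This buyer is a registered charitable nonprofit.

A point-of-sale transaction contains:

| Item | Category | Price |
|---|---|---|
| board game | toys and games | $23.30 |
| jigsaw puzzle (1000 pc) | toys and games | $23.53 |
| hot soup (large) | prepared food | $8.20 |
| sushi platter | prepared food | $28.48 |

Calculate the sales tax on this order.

Board game $23.30: toys and games, buyer-exempt → 0% → $0.00
Jigsaw puzzle (1000 pc) $23.53: toys and games, buyer-exempt → 0% → $0.00
Hot soup (large) $8.20: prepared food, buyer-exempt → 0% → $0.00
Sushi platter $28.48: prepared food, buyer-exempt → 0% → $0.00
Total tax = $0.00

$0.00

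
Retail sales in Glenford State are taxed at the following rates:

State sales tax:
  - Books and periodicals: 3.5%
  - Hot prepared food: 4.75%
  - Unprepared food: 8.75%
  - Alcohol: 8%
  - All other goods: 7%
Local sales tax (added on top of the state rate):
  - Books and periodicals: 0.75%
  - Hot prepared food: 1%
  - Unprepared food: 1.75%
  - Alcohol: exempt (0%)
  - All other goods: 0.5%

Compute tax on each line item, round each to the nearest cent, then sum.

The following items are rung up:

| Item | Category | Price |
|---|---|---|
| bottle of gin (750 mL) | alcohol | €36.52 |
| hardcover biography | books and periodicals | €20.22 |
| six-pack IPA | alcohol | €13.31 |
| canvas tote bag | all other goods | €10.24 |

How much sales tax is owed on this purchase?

€5.61

Bottle of gin (750 mL) €36.52: alcohol → 8% + 0% local = 8% → €2.92
Hardcover biography €20.22: books and periodicals → 3.5% + 0.75% local = 4.25% → €0.86
Six-pack IPA €13.31: alcohol → 8% + 0% local = 8% → €1.06
Canvas tote bag €10.24: all other goods → 7% + 0.5% local = 7.5% → €0.77
Total tax = €2.92 + €0.86 + €1.06 + €0.77 = €5.61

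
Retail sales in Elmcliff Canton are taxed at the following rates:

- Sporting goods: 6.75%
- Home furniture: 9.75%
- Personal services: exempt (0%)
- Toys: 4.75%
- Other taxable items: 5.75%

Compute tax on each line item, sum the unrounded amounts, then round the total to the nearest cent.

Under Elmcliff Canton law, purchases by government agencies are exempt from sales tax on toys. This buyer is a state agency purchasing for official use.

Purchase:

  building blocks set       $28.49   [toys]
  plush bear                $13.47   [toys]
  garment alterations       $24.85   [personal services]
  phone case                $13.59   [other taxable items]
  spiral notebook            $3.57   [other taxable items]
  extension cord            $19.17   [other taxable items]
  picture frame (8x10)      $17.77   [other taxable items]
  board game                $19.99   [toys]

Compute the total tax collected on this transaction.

Building blocks set $28.49: toys, buyer-exempt → 0% → $0.00
Plush bear $13.47: toys, buyer-exempt → 0% → $0.00
Garment alterations $24.85: personal services → 0% → $0.00
Phone case $13.59: other taxable items → 5.75% → $0.781425
Spiral notebook $3.57: other taxable items → 5.75% → $0.205275
Extension cord $19.17: other taxable items → 5.75% → $1.102275
Picture frame (8x10) $17.77: other taxable items → 5.75% → $1.021775
Board game $19.99: toys, buyer-exempt → 0% → $0.00
Unrounded tax sum = $3.11075 → $3.11

$3.11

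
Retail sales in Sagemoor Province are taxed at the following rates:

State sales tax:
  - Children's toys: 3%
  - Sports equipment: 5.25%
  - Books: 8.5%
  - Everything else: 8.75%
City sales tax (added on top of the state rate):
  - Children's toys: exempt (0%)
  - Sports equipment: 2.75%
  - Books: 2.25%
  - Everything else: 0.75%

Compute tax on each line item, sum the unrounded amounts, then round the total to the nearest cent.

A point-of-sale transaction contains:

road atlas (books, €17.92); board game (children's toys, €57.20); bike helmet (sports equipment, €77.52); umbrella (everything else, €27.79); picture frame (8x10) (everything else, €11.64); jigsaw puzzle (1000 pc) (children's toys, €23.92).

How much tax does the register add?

Road atlas €17.92: books → 8.5% + 2.25% city = 10.75% → €1.9264
Board game €57.20: children's toys → 3% + 0% city = 3% → €1.716
Bike helmet €77.52: sports equipment → 5.25% + 2.75% city = 8% → €6.2016
Umbrella €27.79: everything else → 8.75% + 0.75% city = 9.5% → €2.64005
Picture frame (8x10) €11.64: everything else → 8.75% + 0.75% city = 9.5% → €1.1058
Jigsaw puzzle (1000 pc) €23.92: children's toys → 3% + 0% city = 3% → €0.7176
Unrounded tax sum = €14.30745 → €14.31

€14.31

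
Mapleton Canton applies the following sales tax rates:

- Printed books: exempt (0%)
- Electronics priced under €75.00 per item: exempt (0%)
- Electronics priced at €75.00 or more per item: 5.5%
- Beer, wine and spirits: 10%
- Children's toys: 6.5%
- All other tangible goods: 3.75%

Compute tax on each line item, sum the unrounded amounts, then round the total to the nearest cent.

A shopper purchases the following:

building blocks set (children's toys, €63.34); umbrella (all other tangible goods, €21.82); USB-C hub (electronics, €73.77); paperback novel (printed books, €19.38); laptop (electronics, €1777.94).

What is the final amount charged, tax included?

€2058.97

Building blocks set €63.34: children's toys → 6.5% → €4.1171
Umbrella €21.82: all other tangible goods → 3.75% → €0.81825
USB-C hub €73.77: electronics, under €75.00 → 0% → €0.00
Paperback novel €19.38: printed books → 0% → €0.00
Laptop €1777.94: electronics, €75.00 or more → 5.5% → €97.7867
Subtotal = €1956.25; unrounded tax = €102.72205 → €102.72; total due = €2058.97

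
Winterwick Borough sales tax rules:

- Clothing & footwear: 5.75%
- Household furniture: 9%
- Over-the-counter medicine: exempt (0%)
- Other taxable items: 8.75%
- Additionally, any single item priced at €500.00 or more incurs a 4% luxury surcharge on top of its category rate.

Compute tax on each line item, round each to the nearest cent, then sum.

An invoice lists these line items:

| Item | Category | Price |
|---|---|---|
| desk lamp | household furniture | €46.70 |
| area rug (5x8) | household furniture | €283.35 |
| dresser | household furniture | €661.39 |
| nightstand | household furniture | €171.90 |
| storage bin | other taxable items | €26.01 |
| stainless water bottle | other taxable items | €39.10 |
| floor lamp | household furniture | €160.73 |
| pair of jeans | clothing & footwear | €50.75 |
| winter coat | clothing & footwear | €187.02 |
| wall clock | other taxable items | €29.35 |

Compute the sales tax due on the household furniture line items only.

€145.62

Desk lamp €46.70: household furniture → 9% → €4.20
Area rug (5x8) €283.35: household furniture → 9% → €25.50
Dresser €661.39: household furniture → 9% + 4% surcharge = 13% → €85.98
Nightstand €171.90: household furniture → 9% → €15.47
Floor lamp €160.73: household furniture → 9% → €14.47
Tax on household furniture = €4.20 + €25.50 + €85.98 + €15.47 + €14.47 = €145.62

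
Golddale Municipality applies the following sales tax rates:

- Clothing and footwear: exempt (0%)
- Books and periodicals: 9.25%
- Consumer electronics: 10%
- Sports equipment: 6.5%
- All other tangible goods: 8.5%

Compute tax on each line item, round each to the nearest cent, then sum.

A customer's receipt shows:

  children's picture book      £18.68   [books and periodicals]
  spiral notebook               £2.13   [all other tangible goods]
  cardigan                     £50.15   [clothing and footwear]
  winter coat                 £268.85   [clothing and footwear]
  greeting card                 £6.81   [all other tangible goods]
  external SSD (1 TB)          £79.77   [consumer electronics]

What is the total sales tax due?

£10.47

Children's picture book £18.68: books and periodicals → 9.25% → £1.73
Spiral notebook £2.13: all other tangible goods → 8.5% → £0.18
Cardigan £50.15: clothing and footwear → 0% → £0.00
Winter coat £268.85: clothing and footwear → 0% → £0.00
Greeting card £6.81: all other tangible goods → 8.5% → £0.58
External SSD (1 TB) £79.77: consumer electronics → 10% → £7.98
Total tax = £1.73 + £0.18 + £0.58 + £7.98 = £10.47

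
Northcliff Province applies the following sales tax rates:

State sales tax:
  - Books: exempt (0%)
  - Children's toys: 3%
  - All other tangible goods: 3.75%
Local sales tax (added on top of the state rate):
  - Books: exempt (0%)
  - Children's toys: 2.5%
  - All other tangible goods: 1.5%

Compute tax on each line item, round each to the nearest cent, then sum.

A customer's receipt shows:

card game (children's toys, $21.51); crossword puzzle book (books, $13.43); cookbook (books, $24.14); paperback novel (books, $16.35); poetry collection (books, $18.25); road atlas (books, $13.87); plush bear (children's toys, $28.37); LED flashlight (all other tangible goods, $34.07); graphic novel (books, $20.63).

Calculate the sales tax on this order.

Card game $21.51: children's toys → 3% + 2.5% local = 5.5% → $1.18
Crossword puzzle book $13.43: books → 0% + 0% local = 0% → $0.00
Cookbook $24.14: books → 0% + 0% local = 0% → $0.00
Paperback novel $16.35: books → 0% + 0% local = 0% → $0.00
Poetry collection $18.25: books → 0% + 0% local = 0% → $0.00
Road atlas $13.87: books → 0% + 0% local = 0% → $0.00
Plush bear $28.37: children's toys → 3% + 2.5% local = 5.5% → $1.56
LED flashlight $34.07: all other tangible goods → 3.75% + 1.5% local = 5.25% → $1.79
Graphic novel $20.63: books → 0% + 0% local = 0% → $0.00
Total tax = $1.18 + $1.56 + $1.79 = $4.53

$4.53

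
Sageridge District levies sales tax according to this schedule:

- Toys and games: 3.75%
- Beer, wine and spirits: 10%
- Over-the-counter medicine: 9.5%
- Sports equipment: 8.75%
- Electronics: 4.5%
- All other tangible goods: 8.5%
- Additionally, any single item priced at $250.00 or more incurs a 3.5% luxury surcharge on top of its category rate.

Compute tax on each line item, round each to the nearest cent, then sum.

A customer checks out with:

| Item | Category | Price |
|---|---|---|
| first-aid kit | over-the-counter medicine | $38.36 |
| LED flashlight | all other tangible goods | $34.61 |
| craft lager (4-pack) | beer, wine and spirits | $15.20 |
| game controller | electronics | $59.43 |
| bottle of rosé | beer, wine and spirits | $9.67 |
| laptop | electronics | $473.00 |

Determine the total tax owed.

First-aid kit $38.36: over-the-counter medicine → 9.5% → $3.64
LED flashlight $34.61: all other tangible goods → 8.5% → $2.94
Craft lager (4-pack) $15.20: beer, wine and spirits → 10% → $1.52
Game controller $59.43: electronics → 4.5% → $2.67
Bottle of rosé $9.67: beer, wine and spirits → 10% → $0.97
Laptop $473.00: electronics → 4.5% + 3.5% surcharge = 8% → $37.84
Total tax = $3.64 + $2.94 + $1.52 + $2.67 + $0.97 + $37.84 = $49.58

$49.58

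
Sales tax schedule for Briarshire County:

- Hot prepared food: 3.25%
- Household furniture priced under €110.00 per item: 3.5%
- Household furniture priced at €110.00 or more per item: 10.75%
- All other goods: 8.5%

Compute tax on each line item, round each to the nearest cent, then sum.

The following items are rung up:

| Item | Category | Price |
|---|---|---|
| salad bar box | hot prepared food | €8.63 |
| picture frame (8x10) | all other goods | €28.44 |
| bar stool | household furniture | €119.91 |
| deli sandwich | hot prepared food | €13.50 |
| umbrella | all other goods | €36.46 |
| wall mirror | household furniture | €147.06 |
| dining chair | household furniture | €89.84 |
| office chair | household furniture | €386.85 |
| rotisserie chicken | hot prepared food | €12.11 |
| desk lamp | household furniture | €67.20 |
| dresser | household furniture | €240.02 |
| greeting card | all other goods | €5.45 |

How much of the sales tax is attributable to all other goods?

Picture frame (8x10) €28.44: all other goods → 8.5% → €2.42
Umbrella €36.46: all other goods → 8.5% → €3.10
Greeting card €5.45: all other goods → 8.5% → €0.46
Tax on all other goods = €2.42 + €3.10 + €0.46 = €5.98

€5.98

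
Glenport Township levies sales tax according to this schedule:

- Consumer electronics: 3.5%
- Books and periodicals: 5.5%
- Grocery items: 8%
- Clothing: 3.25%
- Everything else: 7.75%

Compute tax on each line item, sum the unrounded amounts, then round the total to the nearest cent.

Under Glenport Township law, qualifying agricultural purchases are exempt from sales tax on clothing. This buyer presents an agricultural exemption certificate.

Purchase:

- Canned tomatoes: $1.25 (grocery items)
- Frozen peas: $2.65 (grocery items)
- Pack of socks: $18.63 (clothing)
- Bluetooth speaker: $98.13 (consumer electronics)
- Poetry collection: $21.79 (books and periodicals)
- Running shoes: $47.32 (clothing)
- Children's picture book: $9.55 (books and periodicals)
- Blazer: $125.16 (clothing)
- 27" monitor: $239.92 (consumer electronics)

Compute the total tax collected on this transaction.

$13.87

Canned tomatoes $1.25: grocery items → 8% → $0.10
Frozen peas $2.65: grocery items → 8% → $0.212
Pack of socks $18.63: clothing, buyer-exempt → 0% → $0.00
Bluetooth speaker $98.13: consumer electronics → 3.5% → $3.43455
Poetry collection $21.79: books and periodicals → 5.5% → $1.19845
Running shoes $47.32: clothing, buyer-exempt → 0% → $0.00
Children's picture book $9.55: books and periodicals → 5.5% → $0.52525
Blazer $125.16: clothing, buyer-exempt → 0% → $0.00
27" monitor $239.92: consumer electronics → 3.5% → $8.3972
Unrounded tax sum = $13.86745 → $13.87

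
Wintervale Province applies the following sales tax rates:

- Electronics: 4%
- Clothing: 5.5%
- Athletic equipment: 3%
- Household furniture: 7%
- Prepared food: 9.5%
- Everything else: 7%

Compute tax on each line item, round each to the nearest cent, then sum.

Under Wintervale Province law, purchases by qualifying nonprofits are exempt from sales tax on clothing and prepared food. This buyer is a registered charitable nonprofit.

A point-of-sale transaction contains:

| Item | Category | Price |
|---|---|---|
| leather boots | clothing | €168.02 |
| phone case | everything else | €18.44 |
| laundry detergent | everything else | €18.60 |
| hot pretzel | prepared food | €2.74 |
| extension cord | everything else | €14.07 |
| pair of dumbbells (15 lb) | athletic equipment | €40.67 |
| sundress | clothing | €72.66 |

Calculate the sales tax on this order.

Leather boots €168.02: clothing, buyer-exempt → 0% → €0.00
Phone case €18.44: everything else → 7% → €1.29
Laundry detergent €18.60: everything else → 7% → €1.30
Hot pretzel €2.74: prepared food, buyer-exempt → 0% → €0.00
Extension cord €14.07: everything else → 7% → €0.98
Pair of dumbbells (15 lb) €40.67: athletic equipment → 3% → €1.22
Sundress €72.66: clothing, buyer-exempt → 0% → €0.00
Total tax = €1.29 + €1.30 + €0.98 + €1.22 = €4.79

€4.79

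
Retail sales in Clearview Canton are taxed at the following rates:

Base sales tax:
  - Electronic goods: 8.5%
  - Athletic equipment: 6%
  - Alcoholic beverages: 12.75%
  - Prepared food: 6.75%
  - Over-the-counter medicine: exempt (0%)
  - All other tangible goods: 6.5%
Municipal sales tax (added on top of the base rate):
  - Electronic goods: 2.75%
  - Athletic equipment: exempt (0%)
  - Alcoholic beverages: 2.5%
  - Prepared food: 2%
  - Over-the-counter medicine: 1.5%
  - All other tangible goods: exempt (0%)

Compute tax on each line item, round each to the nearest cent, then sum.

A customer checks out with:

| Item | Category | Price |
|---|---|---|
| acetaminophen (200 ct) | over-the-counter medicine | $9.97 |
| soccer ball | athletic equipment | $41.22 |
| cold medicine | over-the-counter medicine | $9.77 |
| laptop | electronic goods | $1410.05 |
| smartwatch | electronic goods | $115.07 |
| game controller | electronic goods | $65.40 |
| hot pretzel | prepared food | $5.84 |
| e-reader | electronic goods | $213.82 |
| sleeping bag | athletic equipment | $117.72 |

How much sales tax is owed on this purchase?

Acetaminophen (200 ct) $9.97: over-the-counter medicine → 0% + 1.5% municipal = 1.5% → $0.15
Soccer ball $41.22: athletic equipment → 6% + 0% municipal = 6% → $2.47
Cold medicine $9.77: over-the-counter medicine → 0% + 1.5% municipal = 1.5% → $0.15
Laptop $1410.05: electronic goods → 8.5% + 2.75% municipal = 11.25% → $158.63
Smartwatch $115.07: electronic goods → 8.5% + 2.75% municipal = 11.25% → $12.95
Game controller $65.40: electronic goods → 8.5% + 2.75% municipal = 11.25% → $7.36
Hot pretzel $5.84: prepared food → 6.75% + 2% municipal = 8.75% → $0.51
E-reader $213.82: electronic goods → 8.5% + 2.75% municipal = 11.25% → $24.05
Sleeping bag $117.72: athletic equipment → 6% + 0% municipal = 6% → $7.06
Total tax = $0.15 + $2.47 + $0.15 + $158.63 + $12.95 + $7.36 + $0.51 + $24.05 + $7.06 = $213.33

$213.33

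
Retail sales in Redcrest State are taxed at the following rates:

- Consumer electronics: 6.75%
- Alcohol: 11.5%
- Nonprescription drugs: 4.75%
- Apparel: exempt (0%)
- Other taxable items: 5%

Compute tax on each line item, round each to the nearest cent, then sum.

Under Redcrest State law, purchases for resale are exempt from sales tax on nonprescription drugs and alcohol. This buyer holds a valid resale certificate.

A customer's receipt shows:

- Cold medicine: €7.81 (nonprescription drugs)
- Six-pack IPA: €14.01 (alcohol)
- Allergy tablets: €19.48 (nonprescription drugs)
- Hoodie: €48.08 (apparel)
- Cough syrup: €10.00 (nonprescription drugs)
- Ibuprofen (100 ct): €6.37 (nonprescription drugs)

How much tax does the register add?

€0.00

Cold medicine €7.81: nonprescription drugs, buyer-exempt → 0% → €0.00
Six-pack IPA €14.01: alcohol, buyer-exempt → 0% → €0.00
Allergy tablets €19.48: nonprescription drugs, buyer-exempt → 0% → €0.00
Hoodie €48.08: apparel → 0% → €0.00
Cough syrup €10.00: nonprescription drugs, buyer-exempt → 0% → €0.00
Ibuprofen (100 ct) €6.37: nonprescription drugs, buyer-exempt → 0% → €0.00
Total tax = €0.00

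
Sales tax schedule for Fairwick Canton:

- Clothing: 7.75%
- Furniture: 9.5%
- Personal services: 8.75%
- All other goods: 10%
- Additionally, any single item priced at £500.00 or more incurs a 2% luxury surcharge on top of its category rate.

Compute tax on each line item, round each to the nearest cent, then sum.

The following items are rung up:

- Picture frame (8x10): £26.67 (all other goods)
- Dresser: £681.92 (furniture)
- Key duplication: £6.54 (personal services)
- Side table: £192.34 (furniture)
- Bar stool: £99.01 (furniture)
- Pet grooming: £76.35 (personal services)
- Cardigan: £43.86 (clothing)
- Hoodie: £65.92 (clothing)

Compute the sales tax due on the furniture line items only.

£106.10

Dresser £681.92: furniture → 9.5% + 2% surcharge = 11.5% → £78.42
Side table £192.34: furniture → 9.5% → £18.27
Bar stool £99.01: furniture → 9.5% → £9.41
Tax on furniture = £78.42 + £18.27 + £9.41 = £106.10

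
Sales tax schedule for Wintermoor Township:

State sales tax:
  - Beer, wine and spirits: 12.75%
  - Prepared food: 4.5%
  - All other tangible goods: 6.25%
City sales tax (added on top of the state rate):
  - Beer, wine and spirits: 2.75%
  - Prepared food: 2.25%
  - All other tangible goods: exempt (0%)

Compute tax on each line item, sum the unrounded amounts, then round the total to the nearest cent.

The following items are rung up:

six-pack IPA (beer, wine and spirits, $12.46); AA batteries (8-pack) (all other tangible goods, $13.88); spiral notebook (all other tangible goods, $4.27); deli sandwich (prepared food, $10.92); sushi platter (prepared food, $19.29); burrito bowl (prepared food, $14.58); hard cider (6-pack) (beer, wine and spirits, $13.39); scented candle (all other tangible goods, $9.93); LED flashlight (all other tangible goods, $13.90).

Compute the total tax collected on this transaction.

Six-pack IPA $12.46: beer, wine and spirits → 12.75% + 2.75% city = 15.5% → $1.9313
AA batteries (8-pack) $13.88: all other tangible goods → 6.25% + 0% city = 6.25% → $0.8675
Spiral notebook $4.27: all other tangible goods → 6.25% + 0% city = 6.25% → $0.266875
Deli sandwich $10.92: prepared food → 4.5% + 2.25% city = 6.75% → $0.7371
Sushi platter $19.29: prepared food → 4.5% + 2.25% city = 6.75% → $1.302075
Burrito bowl $14.58: prepared food → 4.5% + 2.25% city = 6.75% → $0.98415
Hard cider (6-pack) $13.39: beer, wine and spirits → 12.75% + 2.75% city = 15.5% → $2.07545
Scented candle $9.93: all other tangible goods → 6.25% + 0% city = 6.25% → $0.620625
LED flashlight $13.90: all other tangible goods → 6.25% + 0% city = 6.25% → $0.86875
Unrounded tax sum = $9.653825 → $9.65

$9.65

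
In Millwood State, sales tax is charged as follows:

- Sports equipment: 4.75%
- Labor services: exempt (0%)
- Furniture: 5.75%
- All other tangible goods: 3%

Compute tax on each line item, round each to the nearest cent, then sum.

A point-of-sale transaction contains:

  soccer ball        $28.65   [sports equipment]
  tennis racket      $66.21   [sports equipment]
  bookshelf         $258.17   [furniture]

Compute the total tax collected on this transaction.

Soccer ball $28.65: sports equipment → 4.75% → $1.36
Tennis racket $66.21: sports equipment → 4.75% → $3.14
Bookshelf $258.17: furniture → 5.75% → $14.84
Total tax = $1.36 + $3.14 + $14.84 = $19.34

$19.34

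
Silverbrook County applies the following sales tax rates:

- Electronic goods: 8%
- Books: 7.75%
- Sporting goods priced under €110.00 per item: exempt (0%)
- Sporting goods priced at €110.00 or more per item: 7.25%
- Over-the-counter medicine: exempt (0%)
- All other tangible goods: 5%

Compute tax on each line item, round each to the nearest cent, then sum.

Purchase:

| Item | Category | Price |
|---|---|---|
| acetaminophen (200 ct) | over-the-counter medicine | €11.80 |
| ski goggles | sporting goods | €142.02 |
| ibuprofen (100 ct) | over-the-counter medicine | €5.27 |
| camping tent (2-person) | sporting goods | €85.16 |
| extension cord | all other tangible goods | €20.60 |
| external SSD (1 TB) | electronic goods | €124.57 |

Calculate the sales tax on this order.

Acetaminophen (200 ct) €11.80: over-the-counter medicine → 0% → €0.00
Ski goggles €142.02: sporting goods, €110.00 or more → 7.25% → €10.30
Ibuprofen (100 ct) €5.27: over-the-counter medicine → 0% → €0.00
Camping tent (2-person) €85.16: sporting goods, under €110.00 → 0% → €0.00
Extension cord €20.60: all other tangible goods → 5% → €1.03
External SSD (1 TB) €124.57: electronic goods → 8% → €9.97
Total tax = €10.30 + €1.03 + €9.97 = €21.30

€21.30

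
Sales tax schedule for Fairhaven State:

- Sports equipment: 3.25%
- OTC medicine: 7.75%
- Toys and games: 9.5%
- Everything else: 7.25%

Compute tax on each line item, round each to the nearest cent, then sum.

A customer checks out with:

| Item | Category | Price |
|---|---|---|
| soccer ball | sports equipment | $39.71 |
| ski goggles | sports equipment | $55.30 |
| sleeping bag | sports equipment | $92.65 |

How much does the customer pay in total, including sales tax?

$193.76

Soccer ball $39.71: sports equipment → 3.25% → $1.29
Ski goggles $55.30: sports equipment → 3.25% → $1.80
Sleeping bag $92.65: sports equipment → 3.25% → $3.01
Subtotal = $187.66; tax = $6.10; total due = $193.76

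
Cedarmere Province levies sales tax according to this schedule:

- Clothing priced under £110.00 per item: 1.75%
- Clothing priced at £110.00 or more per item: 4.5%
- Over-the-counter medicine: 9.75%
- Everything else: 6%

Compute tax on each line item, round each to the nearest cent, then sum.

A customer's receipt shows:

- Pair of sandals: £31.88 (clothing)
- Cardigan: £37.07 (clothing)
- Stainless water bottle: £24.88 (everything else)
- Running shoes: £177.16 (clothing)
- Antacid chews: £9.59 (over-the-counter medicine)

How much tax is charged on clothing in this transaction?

Pair of sandals £31.88: clothing, under £110.00 → 1.75% → £0.56
Cardigan £37.07: clothing, under £110.00 → 1.75% → £0.65
Running shoes £177.16: clothing, £110.00 or more → 4.5% → £7.97
Tax on clothing = £0.56 + £0.65 + £7.97 = £9.18

£9.18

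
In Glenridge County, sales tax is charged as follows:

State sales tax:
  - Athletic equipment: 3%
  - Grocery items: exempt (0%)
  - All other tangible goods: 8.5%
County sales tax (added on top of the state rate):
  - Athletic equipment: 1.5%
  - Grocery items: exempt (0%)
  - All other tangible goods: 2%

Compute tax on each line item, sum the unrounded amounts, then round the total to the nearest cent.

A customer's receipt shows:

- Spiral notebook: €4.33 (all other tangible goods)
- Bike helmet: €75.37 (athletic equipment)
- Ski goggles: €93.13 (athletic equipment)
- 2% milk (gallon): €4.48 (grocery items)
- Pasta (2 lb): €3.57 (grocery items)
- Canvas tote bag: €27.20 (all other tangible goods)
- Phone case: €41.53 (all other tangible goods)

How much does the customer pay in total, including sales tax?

€264.86

Spiral notebook €4.33: all other tangible goods → 8.5% + 2% county = 10.5% → €0.45465
Bike helmet €75.37: athletic equipment → 3% + 1.5% county = 4.5% → €3.39165
Ski goggles €93.13: athletic equipment → 3% + 1.5% county = 4.5% → €4.19085
2% milk (gallon) €4.48: grocery items → 0% + 0% county = 0% → €0.00
Pasta (2 lb) €3.57: grocery items → 0% + 0% county = 0% → €0.00
Canvas tote bag €27.20: all other tangible goods → 8.5% + 2% county = 10.5% → €2.856
Phone case €41.53: all other tangible goods → 8.5% + 2% county = 10.5% → €4.36065
Subtotal = €249.61; unrounded tax = €15.2538 → €15.25; total due = €264.86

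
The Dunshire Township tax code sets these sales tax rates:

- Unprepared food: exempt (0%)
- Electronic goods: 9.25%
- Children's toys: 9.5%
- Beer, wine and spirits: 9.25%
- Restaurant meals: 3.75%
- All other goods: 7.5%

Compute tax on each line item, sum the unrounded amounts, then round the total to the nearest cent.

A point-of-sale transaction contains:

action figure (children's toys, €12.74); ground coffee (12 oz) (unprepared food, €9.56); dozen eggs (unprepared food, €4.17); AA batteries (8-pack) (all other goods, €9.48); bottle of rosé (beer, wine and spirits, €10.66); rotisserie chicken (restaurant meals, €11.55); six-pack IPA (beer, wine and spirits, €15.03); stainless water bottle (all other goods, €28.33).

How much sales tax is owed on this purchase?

€6.86

Action figure €12.74: children's toys → 9.5% → €1.2103
Ground coffee (12 oz) €9.56: unprepared food → 0% → €0.00
Dozen eggs €4.17: unprepared food → 0% → €0.00
AA batteries (8-pack) €9.48: all other goods → 7.5% → €0.711
Bottle of rosé €10.66: beer, wine and spirits → 9.25% → €0.98605
Rotisserie chicken €11.55: restaurant meals → 3.75% → €0.433125
Six-pack IPA €15.03: beer, wine and spirits → 9.25% → €1.390275
Stainless water bottle €28.33: all other goods → 7.5% → €2.12475
Unrounded tax sum = €6.8555 → €6.86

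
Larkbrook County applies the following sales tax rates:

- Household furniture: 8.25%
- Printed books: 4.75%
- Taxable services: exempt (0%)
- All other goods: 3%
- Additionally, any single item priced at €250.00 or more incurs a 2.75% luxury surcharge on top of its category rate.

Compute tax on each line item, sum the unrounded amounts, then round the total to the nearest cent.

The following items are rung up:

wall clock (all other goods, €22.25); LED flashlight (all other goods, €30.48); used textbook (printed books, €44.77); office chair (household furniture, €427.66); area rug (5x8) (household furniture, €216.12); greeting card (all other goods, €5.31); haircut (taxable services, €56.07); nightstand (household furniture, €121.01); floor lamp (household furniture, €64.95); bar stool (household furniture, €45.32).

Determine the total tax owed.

Wall clock €22.25: all other goods → 3% → €0.6675
LED flashlight €30.48: all other goods → 3% → €0.9144
Used textbook €44.77: printed books → 4.75% → €2.126575
Office chair €427.66: household furniture → 8.25% + 2.75% surcharge = 11% → €47.0426
Area rug (5x8) €216.12: household furniture → 8.25% → €17.8299
Greeting card €5.31: all other goods → 3% → €0.1593
Haircut €56.07: taxable services → 0% → €0.00
Nightstand €121.01: household furniture → 8.25% → €9.983325
Floor lamp €64.95: household furniture → 8.25% → €5.358375
Bar stool €45.32: household furniture → 8.25% → €3.7389
Unrounded tax sum = €87.820875 → €87.82

€87.82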